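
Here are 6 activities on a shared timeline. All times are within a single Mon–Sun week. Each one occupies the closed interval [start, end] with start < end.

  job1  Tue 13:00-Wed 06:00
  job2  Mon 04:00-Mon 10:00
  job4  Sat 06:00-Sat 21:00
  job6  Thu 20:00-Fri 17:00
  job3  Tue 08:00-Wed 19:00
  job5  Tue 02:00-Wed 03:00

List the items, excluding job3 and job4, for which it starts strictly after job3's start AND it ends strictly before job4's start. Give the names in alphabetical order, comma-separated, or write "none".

job1, job6

Conditions: its start is strictly after job3's start (X.start > Tue 08:00) AND its end is strictly before job4's start (X.end < Sat 06:00).
job1: start Tue 13:00 > Tue 08:00? ✓; end Wed 06:00 < Sat 06:00? ✓ → yes.
job2: start Mon 04:00 > Tue 08:00? ✗; end Mon 10:00 < Sat 06:00? ✓ → no.
job5: start Tue 02:00 > Tue 08:00? ✗; end Wed 03:00 < Sat 06:00? ✓ → no.
job6: start Thu 20:00 > Tue 08:00? ✓; end Fri 17:00 < Sat 06:00? ✓ → yes.
Result: job1, job6.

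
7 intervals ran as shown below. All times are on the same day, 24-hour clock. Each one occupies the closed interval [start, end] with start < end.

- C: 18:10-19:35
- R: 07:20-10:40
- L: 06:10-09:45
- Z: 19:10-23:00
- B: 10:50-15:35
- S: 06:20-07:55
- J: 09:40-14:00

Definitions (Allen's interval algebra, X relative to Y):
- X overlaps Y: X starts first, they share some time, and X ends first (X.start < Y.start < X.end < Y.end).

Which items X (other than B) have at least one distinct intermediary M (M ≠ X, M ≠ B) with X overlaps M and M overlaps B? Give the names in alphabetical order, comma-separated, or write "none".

Target B = [10:50, 15:35].
Intermediaries M with M overlaps B: J.
Via J — items with X overlaps J: L, R.
Union: L, R.

L, R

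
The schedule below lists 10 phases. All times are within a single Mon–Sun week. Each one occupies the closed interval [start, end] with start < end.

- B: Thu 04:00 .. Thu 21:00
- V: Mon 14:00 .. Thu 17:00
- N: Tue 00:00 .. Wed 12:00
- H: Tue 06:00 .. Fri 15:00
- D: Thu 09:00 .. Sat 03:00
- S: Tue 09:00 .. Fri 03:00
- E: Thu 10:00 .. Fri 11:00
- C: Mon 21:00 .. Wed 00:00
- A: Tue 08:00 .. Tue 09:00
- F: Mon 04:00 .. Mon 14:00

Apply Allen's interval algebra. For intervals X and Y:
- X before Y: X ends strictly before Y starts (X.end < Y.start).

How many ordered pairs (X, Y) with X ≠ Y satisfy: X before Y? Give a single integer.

17

Checking all 90 ordered pairs for relation 'before'; matching pairs in alphabetical order:
(A, B): A before B ✓
(A, D): A before D ✓
(A, E): A before E ✓
(C, B): C before B ✓
(C, D): C before D ✓
(C, E): C before E ✓
(F, A): F before A ✓
(F, B): F before B ✓
(F, C): F before C ✓
(F, D): F before D ✓
(F, E): F before E ✓
(F, H): F before H ✓
(F, N): F before N ✓
(F, S): F before S ✓
(N, B): N before B ✓
(N, D): N before D ✓
(N, E): N before E ✓
Count: 17.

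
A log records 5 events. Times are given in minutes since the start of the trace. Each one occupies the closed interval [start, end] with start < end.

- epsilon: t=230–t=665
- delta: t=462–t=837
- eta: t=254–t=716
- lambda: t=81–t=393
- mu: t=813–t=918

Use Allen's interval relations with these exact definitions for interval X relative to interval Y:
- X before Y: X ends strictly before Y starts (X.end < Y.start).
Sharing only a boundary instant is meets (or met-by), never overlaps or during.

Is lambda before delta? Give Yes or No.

lambda = [t=81, t=393], delta = [t=462, t=837].
Actual relation of lambda to delta: before.
Asked whether 'before' holds → Yes.

Yes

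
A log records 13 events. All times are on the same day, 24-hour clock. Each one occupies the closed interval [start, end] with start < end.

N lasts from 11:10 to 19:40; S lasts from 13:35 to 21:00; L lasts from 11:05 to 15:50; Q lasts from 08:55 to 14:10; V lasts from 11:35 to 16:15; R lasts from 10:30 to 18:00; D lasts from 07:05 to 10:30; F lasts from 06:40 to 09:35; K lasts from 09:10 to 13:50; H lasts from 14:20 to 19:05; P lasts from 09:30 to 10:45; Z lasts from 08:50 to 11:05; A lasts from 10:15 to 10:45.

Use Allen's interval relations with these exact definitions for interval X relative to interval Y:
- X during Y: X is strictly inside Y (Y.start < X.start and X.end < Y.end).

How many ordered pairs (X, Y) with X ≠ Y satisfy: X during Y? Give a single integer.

12

Checking all 156 ordered pairs for relation 'during'; matching pairs in alphabetical order:
(A, K): A during K ✓
(A, Q): A during Q ✓
(A, Z): A during Z ✓
(H, N): H during N ✓
(H, S): H during S ✓
(K, Q): K during Q ✓
(L, R): L during R ✓
(P, K): P during K ✓
(P, Q): P during Q ✓
(P, Z): P during Z ✓
(V, N): V during N ✓
(V, R): V during R ✓
Count: 12.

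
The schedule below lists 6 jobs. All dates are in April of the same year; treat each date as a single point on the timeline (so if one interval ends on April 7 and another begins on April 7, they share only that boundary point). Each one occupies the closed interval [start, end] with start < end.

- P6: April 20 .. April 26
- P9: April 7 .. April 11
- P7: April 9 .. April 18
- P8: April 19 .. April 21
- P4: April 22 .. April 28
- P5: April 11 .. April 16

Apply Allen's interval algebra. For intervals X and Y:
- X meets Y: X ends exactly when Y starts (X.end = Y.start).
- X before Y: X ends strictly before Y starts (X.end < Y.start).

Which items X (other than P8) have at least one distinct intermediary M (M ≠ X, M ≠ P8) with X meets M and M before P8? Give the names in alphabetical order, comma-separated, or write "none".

Target P8 = [April 19, April 21].
Intermediaries M with M before P8: P5, P7, P9.
Via P5 — items with X meets P5: P9.
Via P7 — items with X meets P7: none.
Via P9 — items with X meets P9: none.
Union: P9.

P9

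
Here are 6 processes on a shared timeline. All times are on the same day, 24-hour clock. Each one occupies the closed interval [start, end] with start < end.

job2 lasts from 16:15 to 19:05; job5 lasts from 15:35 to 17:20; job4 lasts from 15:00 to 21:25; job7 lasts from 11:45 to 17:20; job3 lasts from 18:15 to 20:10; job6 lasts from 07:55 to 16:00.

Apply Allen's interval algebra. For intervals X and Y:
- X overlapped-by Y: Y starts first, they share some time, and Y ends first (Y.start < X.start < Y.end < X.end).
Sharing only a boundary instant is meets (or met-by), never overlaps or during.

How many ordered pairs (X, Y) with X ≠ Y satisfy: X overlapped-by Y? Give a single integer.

Checking all 30 ordered pairs for relation 'overlapped-by'; matching pairs in alphabetical order:
(job2, job5): job2 overlapped-by job5 ✓
(job2, job7): job2 overlapped-by job7 ✓
(job3, job2): job3 overlapped-by job2 ✓
(job4, job6): job4 overlapped-by job6 ✓
(job4, job7): job4 overlapped-by job7 ✓
(job5, job6): job5 overlapped-by job6 ✓
(job7, job6): job7 overlapped-by job6 ✓
Count: 7.

7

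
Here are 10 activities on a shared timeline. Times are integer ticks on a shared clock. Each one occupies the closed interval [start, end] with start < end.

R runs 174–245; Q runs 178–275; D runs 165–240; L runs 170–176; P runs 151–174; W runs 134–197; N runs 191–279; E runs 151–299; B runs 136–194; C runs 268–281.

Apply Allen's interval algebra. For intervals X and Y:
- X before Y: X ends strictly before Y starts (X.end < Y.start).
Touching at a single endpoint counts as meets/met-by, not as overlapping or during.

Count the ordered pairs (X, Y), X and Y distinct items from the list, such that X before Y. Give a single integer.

10

Checking all 90 ordered pairs for relation 'before'; matching pairs in alphabetical order:
(B, C): B before C ✓
(D, C): D before C ✓
(L, C): L before C ✓
(L, N): L before N ✓
(L, Q): L before Q ✓
(P, C): P before C ✓
(P, N): P before N ✓
(P, Q): P before Q ✓
(R, C): R before C ✓
(W, C): W before C ✓
Count: 10.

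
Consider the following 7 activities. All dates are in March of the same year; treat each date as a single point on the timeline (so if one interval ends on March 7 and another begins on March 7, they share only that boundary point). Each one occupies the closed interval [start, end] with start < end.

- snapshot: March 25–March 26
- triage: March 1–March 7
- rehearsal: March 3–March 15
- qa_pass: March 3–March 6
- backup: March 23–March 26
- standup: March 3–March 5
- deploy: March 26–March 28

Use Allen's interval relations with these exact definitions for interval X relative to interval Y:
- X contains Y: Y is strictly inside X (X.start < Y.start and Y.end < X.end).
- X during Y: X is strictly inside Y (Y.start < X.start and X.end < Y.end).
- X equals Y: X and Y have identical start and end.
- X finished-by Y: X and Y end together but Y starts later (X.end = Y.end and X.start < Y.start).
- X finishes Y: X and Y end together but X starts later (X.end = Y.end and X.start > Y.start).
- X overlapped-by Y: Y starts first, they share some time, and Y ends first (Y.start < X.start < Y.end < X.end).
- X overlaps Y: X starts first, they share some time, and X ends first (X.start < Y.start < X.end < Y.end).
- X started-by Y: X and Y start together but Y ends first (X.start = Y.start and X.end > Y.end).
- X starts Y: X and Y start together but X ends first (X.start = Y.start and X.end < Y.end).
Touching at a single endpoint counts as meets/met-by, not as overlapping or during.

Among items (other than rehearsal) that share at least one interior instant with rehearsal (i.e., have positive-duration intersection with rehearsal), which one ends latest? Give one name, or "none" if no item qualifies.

Target rehearsal = [March 3, March 15].
backup [March 23, March 26] → after → excluded.
deploy [March 26, March 28] → after → excluded.
qa_pass [March 3, March 6] → starts → candidate.
snapshot [March 25, March 26] → after → excluded.
standup [March 3, March 5] → starts → candidate.
triage [March 1, March 7] → overlaps → candidate.
Among candidates, latest end is March 7 → triage.

triage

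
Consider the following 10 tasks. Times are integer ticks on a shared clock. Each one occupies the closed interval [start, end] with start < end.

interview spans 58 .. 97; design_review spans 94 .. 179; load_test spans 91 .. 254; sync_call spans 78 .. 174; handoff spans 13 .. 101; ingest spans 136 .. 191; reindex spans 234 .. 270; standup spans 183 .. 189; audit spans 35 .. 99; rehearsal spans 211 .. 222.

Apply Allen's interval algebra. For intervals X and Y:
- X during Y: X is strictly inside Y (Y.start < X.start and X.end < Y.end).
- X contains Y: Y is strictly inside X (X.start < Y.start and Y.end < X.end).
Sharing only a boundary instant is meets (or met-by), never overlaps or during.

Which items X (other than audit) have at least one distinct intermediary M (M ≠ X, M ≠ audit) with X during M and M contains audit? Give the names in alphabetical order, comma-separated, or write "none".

Target audit = [35, 99].
Intermediaries M with M contains audit: handoff.
Via handoff — items with X during handoff: interview.
Union: interview.

interview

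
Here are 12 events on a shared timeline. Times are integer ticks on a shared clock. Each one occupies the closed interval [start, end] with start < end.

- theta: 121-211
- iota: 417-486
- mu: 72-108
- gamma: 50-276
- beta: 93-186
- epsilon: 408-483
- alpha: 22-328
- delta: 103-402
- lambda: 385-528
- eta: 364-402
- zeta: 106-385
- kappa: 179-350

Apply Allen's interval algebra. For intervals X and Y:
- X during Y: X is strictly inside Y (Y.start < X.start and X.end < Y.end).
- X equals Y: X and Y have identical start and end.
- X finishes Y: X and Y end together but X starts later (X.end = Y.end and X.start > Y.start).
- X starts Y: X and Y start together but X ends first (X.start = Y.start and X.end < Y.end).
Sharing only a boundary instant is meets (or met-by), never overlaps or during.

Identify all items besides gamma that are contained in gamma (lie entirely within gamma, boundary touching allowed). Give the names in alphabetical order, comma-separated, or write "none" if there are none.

beta, mu, theta

Target gamma = [50, 276].
alpha [22, 328] → contains → no.
beta [93, 186] → during → yes.
delta [103, 402] → overlapped-by → no.
epsilon [408, 483] → after → no.
eta [364, 402] → after → no.
iota [417, 486] → after → no.
kappa [179, 350] → overlapped-by → no.
lambda [385, 528] → after → no.
mu [72, 108] → during → yes.
theta [121, 211] → during → yes.
zeta [106, 385] → overlapped-by → no.
Result: beta, mu, theta.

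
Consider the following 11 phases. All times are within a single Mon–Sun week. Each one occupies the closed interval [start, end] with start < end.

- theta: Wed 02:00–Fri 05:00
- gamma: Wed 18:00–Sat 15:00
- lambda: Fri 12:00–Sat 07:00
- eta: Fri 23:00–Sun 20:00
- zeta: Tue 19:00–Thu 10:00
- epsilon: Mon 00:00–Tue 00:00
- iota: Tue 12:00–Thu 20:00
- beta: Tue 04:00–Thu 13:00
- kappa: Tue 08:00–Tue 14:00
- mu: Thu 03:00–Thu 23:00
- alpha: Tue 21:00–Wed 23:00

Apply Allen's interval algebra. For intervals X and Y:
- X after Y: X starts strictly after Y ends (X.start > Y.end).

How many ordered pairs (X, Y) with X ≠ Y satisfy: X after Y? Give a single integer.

30

Checking all 110 ordered pairs for relation 'after'; matching pairs in alphabetical order:
(alpha, epsilon): alpha after epsilon ✓
(alpha, kappa): alpha after kappa ✓
(beta, epsilon): beta after epsilon ✓
(eta, alpha): eta after alpha ✓
(eta, beta): eta after beta ✓
(eta, epsilon): eta after epsilon ✓
(eta, iota): eta after iota ✓
(eta, kappa): eta after kappa ✓
(eta, mu): eta after mu ✓
(eta, theta): eta after theta ✓
(eta, zeta): eta after zeta ✓
(gamma, epsilon): gamma after epsilon ✓
(gamma, kappa): gamma after kappa ✓
(iota, epsilon): iota after epsilon ✓
(kappa, epsilon): kappa after epsilon ✓
(lambda, alpha): lambda after alpha ✓
(lambda, beta): lambda after beta ✓
(lambda, epsilon): lambda after epsilon ✓
(lambda, iota): lambda after iota ✓
(lambda, kappa): lambda after kappa ✓
(lambda, mu): lambda after mu ✓
(lambda, theta): lambda after theta ✓
(lambda, zeta): lambda after zeta ✓
(mu, alpha): mu after alpha ✓
... plus 6 further pairs not listed.
Count: 30.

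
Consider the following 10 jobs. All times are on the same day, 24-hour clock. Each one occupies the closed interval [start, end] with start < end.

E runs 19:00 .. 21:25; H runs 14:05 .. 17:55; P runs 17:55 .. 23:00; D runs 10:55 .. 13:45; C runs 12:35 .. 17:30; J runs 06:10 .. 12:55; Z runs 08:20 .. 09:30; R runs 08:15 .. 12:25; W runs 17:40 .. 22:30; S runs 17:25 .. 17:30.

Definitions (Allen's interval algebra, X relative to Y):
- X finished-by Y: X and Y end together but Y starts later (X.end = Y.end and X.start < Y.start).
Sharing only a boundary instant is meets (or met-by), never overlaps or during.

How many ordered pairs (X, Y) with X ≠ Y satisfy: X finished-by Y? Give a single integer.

Checking all 90 ordered pairs for relation 'finished-by'; matching pairs in alphabetical order:
(C, S): C finished-by S ✓
Count: 1.

1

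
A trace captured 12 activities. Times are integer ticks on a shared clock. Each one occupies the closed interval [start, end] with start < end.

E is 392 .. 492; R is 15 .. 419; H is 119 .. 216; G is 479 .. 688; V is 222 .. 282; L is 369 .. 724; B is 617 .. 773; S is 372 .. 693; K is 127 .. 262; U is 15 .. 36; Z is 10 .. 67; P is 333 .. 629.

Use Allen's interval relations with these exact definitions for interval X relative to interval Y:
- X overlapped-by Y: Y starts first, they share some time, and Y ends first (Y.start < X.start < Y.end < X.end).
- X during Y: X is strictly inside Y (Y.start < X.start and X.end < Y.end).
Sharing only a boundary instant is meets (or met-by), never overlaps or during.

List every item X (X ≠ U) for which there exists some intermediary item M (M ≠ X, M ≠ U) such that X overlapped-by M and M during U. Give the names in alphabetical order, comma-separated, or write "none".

Target U = [15, 36].
Intermediaries M with M during U: none.
Union: none.

none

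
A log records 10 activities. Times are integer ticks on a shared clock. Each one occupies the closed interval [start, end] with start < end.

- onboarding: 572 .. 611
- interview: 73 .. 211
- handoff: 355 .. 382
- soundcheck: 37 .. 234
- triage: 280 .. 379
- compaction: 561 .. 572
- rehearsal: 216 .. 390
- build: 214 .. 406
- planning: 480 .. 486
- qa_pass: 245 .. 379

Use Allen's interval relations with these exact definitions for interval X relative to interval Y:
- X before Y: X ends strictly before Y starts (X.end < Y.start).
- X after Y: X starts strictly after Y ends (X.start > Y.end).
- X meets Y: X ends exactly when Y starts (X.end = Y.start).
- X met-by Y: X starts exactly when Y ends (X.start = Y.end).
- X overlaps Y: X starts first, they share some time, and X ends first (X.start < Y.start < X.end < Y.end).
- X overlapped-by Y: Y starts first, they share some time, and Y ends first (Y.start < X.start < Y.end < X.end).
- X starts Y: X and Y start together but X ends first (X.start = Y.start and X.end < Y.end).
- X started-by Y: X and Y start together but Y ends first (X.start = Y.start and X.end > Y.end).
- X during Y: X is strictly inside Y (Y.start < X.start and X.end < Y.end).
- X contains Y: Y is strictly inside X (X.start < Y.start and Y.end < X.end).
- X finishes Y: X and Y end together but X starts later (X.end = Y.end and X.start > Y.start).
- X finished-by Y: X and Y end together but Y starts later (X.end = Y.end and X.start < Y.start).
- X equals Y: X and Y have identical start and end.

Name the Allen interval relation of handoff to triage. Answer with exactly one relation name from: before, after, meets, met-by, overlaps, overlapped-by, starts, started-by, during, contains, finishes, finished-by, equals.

overlapped-by

handoff = [355, 382]; triage = [280, 379].
Compare endpoints: handoff.start > triage.start, handoff.start < triage.end, handoff.end > triage.start, handoff.end > triage.end.
That pattern is 'overlapped-by'.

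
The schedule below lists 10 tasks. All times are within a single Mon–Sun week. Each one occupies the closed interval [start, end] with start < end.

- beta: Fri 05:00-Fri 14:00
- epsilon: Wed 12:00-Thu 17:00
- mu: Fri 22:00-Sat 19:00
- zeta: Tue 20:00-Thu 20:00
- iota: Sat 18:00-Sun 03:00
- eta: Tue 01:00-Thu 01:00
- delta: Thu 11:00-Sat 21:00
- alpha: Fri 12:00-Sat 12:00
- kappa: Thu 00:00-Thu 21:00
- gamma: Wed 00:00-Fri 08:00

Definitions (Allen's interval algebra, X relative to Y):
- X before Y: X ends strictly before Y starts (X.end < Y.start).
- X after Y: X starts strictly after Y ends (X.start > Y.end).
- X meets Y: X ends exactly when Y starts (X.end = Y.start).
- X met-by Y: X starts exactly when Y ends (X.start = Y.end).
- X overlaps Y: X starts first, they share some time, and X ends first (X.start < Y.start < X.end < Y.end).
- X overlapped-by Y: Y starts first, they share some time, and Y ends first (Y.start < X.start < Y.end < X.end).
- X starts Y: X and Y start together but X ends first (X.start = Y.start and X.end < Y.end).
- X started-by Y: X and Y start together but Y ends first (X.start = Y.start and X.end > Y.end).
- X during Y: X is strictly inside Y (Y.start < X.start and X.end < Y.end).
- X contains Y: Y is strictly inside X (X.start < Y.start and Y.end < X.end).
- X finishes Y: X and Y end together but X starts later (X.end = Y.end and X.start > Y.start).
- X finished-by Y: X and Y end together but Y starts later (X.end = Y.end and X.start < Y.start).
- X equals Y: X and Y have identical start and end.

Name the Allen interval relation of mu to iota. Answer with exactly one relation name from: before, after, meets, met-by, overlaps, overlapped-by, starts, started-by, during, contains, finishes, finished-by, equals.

mu = [Fri 22:00, Sat 19:00]; iota = [Sat 18:00, Sun 03:00].
Compare endpoints: mu.start < iota.start, mu.start < iota.end, mu.end > iota.start, mu.end < iota.end.
That pattern is 'overlaps'.

overlaps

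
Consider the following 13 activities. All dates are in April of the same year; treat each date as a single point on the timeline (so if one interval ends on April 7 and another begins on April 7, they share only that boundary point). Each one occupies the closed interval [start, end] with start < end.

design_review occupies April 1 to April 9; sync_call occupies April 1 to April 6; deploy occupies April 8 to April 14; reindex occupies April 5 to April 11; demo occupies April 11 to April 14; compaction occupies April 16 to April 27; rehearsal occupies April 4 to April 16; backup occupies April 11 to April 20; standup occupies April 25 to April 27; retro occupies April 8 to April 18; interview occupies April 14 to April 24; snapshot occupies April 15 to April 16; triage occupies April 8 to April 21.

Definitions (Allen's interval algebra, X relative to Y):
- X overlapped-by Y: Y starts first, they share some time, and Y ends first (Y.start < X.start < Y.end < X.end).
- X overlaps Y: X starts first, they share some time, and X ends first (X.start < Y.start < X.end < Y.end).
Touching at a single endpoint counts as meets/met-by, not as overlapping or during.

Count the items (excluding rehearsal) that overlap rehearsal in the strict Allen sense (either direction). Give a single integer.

6

Target rehearsal = [April 4, April 16].
backup [April 11, April 20] → overlapped-by → counts.
compaction [April 16, April 27] → met-by → no.
demo [April 11, April 14] → during → no.
deploy [April 8, April 14] → during → no.
design_review [April 1, April 9] → overlaps → counts.
interview [April 14, April 24] → overlapped-by → counts.
reindex [April 5, April 11] → during → no.
retro [April 8, April 18] → overlapped-by → counts.
snapshot [April 15, April 16] → finishes → no.
standup [April 25, April 27] → after → no.
sync_call [April 1, April 6] → overlaps → counts.
triage [April 8, April 21] → overlapped-by → counts.
Total: 6.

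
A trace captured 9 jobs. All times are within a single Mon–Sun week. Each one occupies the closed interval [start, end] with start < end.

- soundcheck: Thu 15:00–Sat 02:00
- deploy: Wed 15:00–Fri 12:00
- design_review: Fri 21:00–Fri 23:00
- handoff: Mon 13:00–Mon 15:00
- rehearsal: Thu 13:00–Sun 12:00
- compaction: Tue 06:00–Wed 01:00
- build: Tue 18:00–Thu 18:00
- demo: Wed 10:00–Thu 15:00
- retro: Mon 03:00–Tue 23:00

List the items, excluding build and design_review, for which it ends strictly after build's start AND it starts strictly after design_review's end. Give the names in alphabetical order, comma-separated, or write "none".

none

Conditions: its end is strictly after build's start (X.end > Tue 18:00) AND its start is strictly after design_review's end (X.start > Fri 23:00).
compaction: end Wed 01:00 > Tue 18:00? ✓; start Tue 06:00 > Fri 23:00? ✗ → no.
demo: end Thu 15:00 > Tue 18:00? ✓; start Wed 10:00 > Fri 23:00? ✗ → no.
deploy: end Fri 12:00 > Tue 18:00? ✓; start Wed 15:00 > Fri 23:00? ✗ → no.
handoff: end Mon 15:00 > Tue 18:00? ✗; start Mon 13:00 > Fri 23:00? ✗ → no.
rehearsal: end Sun 12:00 > Tue 18:00? ✓; start Thu 13:00 > Fri 23:00? ✗ → no.
retro: end Tue 23:00 > Tue 18:00? ✓; start Mon 03:00 > Fri 23:00? ✗ → no.
soundcheck: end Sat 02:00 > Tue 18:00? ✓; start Thu 15:00 > Fri 23:00? ✗ → no.
Result: none.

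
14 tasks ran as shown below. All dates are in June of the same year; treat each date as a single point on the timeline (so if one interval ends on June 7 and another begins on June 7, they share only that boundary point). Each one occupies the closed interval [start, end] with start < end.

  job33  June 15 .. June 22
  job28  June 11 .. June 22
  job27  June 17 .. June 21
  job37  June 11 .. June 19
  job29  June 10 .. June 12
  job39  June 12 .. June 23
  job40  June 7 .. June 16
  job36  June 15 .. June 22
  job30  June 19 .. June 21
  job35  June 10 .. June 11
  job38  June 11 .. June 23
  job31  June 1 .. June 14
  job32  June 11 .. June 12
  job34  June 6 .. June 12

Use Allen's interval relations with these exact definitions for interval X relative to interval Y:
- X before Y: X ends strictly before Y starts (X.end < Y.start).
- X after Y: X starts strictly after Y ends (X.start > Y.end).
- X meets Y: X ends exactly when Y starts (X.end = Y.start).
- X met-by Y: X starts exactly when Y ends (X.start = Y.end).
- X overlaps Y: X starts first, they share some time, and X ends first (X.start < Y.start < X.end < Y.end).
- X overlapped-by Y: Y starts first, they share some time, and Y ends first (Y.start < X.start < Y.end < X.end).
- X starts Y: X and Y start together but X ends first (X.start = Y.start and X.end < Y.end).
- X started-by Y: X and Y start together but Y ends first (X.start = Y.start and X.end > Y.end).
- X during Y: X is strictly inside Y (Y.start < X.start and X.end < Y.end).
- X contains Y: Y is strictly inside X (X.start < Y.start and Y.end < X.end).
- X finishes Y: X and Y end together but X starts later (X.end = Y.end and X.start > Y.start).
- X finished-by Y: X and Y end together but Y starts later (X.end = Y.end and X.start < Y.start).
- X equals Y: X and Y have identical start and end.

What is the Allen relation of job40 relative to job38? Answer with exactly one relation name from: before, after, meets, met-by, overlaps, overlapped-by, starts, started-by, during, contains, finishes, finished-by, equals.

overlaps

job40 = [June 7, June 16]; job38 = [June 11, June 23].
Compare endpoints: job40.start < job38.start, job40.start < job38.end, job40.end > job38.start, job40.end < job38.end.
That pattern is 'overlaps'.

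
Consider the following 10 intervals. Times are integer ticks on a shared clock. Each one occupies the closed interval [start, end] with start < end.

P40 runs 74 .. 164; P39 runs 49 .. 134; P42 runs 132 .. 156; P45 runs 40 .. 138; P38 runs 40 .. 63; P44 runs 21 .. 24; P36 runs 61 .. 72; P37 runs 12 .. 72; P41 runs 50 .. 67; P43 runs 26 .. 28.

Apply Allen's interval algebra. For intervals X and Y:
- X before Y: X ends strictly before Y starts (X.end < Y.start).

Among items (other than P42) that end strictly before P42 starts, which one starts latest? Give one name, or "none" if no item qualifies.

Target P42 = [132, 156].
P36 [61, 72] → before → candidate.
P37 [12, 72] → before → candidate.
P38 [40, 63] → before → candidate.
P39 [49, 134] → overlaps → excluded.
P40 [74, 164] → contains → excluded.
P41 [50, 67] → before → candidate.
P43 [26, 28] → before → candidate.
P44 [21, 24] → before → candidate.
P45 [40, 138] → overlaps → excluded.
Among candidates, latest start is 61 → P36.

P36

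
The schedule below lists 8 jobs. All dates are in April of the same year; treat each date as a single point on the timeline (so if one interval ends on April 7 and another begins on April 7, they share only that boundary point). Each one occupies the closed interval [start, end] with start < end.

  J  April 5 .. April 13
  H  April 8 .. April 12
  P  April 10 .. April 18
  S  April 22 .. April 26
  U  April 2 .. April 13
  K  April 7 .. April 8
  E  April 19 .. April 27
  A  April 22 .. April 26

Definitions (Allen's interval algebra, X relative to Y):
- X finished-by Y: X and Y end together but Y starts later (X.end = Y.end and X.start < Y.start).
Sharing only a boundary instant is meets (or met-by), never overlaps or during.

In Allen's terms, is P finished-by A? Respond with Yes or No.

No

P = [April 10, April 18], A = [April 22, April 26].
Actual relation of P to A: before.
Asked whether 'finished-by' holds → No.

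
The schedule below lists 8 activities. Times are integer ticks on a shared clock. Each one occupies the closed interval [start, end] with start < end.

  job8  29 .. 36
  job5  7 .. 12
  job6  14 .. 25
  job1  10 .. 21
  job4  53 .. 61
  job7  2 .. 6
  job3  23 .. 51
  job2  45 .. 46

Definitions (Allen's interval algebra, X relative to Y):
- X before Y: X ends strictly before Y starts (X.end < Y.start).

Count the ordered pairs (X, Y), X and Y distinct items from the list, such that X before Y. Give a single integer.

Checking all 56 ordered pairs for relation 'before'; matching pairs in alphabetical order:
(job1, job2): job1 before job2 ✓
(job1, job3): job1 before job3 ✓
(job1, job4): job1 before job4 ✓
(job1, job8): job1 before job8 ✓
(job2, job4): job2 before job4 ✓
(job3, job4): job3 before job4 ✓
(job5, job2): job5 before job2 ✓
(job5, job3): job5 before job3 ✓
(job5, job4): job5 before job4 ✓
(job5, job6): job5 before job6 ✓
(job5, job8): job5 before job8 ✓
(job6, job2): job6 before job2 ✓
(job6, job4): job6 before job4 ✓
(job6, job8): job6 before job8 ✓
(job7, job1): job7 before job1 ✓
(job7, job2): job7 before job2 ✓
(job7, job3): job7 before job3 ✓
(job7, job4): job7 before job4 ✓
(job7, job5): job7 before job5 ✓
(job7, job6): job7 before job6 ✓
(job7, job8): job7 before job8 ✓
(job8, job2): job8 before job2 ✓
(job8, job4): job8 before job4 ✓
Count: 23.

23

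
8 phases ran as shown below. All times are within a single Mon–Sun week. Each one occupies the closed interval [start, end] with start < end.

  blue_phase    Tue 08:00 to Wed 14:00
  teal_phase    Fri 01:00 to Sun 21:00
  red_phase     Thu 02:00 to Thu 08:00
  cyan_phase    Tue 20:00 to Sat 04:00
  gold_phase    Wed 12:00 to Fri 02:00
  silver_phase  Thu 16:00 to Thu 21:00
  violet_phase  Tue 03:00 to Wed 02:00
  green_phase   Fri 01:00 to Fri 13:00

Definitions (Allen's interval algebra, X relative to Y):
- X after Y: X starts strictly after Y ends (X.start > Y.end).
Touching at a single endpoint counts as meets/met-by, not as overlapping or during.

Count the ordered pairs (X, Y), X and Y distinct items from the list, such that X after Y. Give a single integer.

14

Checking all 56 ordered pairs for relation 'after'; matching pairs in alphabetical order:
(gold_phase, violet_phase): gold_phase after violet_phase ✓
(green_phase, blue_phase): green_phase after blue_phase ✓
(green_phase, red_phase): green_phase after red_phase ✓
(green_phase, silver_phase): green_phase after silver_phase ✓
(green_phase, violet_phase): green_phase after violet_phase ✓
(red_phase, blue_phase): red_phase after blue_phase ✓
(red_phase, violet_phase): red_phase after violet_phase ✓
(silver_phase, blue_phase): silver_phase after blue_phase ✓
(silver_phase, red_phase): silver_phase after red_phase ✓
(silver_phase, violet_phase): silver_phase after violet_phase ✓
(teal_phase, blue_phase): teal_phase after blue_phase ✓
(teal_phase, red_phase): teal_phase after red_phase ✓
(teal_phase, silver_phase): teal_phase after silver_phase ✓
(teal_phase, violet_phase): teal_phase after violet_phase ✓
Count: 14.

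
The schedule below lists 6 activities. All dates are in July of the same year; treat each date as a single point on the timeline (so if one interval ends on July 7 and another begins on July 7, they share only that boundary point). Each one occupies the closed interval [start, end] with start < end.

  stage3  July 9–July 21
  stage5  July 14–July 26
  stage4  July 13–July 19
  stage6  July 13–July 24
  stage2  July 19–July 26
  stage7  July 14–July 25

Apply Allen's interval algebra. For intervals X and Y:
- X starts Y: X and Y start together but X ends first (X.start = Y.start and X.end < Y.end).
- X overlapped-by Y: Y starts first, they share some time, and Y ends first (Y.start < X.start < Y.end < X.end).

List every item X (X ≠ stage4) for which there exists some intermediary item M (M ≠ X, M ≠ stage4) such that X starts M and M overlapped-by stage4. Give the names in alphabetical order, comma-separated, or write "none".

stage7

Target stage4 = [July 13, July 19].
Intermediaries M with M overlapped-by stage4: stage5, stage7.
Via stage5 — items with X starts stage5: stage7.
Via stage7 — items with X starts stage7: none.
Union: stage7.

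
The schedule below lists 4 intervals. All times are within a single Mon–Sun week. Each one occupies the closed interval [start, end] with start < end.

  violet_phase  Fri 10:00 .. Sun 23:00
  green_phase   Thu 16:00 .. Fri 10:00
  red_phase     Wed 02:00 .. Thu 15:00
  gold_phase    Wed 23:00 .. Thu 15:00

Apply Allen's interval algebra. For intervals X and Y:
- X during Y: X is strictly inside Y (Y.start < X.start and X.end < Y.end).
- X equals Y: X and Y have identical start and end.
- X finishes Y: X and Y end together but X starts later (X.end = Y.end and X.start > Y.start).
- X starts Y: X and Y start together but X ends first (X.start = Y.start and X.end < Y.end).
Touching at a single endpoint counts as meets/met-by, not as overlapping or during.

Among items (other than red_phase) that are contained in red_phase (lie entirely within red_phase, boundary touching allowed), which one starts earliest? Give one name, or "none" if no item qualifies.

gold_phase

Target red_phase = [Wed 02:00, Thu 15:00].
gold_phase [Wed 23:00, Thu 15:00] → finishes → candidate.
green_phase [Thu 16:00, Fri 10:00] → after → excluded.
violet_phase [Fri 10:00, Sun 23:00] → after → excluded.
Among candidates, earliest start is Wed 23:00 → gold_phase.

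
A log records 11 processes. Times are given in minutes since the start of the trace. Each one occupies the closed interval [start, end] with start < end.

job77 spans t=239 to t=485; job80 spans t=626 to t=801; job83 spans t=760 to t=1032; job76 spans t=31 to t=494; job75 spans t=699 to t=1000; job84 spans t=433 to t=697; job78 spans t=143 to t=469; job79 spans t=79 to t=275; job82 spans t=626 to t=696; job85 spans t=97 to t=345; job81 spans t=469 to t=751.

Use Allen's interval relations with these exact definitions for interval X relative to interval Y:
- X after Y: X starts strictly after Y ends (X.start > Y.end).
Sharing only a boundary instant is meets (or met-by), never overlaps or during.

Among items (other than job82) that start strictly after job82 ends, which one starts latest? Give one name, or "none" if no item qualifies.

Target job82 = [t=626, t=696].
job75 [t=699, t=1000] → after → candidate.
job76 [t=31, t=494] → before → excluded.
job77 [t=239, t=485] → before → excluded.
job78 [t=143, t=469] → before → excluded.
job79 [t=79, t=275] → before → excluded.
job80 [t=626, t=801] → started-by → excluded.
job81 [t=469, t=751] → contains → excluded.
job83 [t=760, t=1032] → after → candidate.
job84 [t=433, t=697] → contains → excluded.
job85 [t=97, t=345] → before → excluded.
Among candidates, latest start is t=760 → job83.

job83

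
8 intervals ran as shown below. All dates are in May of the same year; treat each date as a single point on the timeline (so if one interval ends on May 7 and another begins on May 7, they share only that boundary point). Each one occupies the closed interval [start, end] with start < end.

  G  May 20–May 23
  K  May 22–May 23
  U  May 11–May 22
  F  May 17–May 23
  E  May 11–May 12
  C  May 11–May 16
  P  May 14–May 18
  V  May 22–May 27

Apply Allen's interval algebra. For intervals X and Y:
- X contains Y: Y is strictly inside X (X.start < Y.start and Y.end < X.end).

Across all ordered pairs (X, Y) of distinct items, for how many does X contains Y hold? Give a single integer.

Checking all 56 ordered pairs for relation 'contains'; matching pairs in alphabetical order:
(U, P): U contains P ✓
Count: 1.

1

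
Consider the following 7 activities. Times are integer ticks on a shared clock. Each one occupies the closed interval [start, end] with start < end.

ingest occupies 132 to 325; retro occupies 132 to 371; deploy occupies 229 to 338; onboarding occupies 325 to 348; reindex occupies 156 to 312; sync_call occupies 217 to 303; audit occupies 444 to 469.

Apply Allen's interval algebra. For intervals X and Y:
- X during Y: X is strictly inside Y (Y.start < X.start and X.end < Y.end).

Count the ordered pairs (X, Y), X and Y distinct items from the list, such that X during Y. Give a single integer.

Checking all 42 ordered pairs for relation 'during'; matching pairs in alphabetical order:
(deploy, retro): deploy during retro ✓
(onboarding, retro): onboarding during retro ✓
(reindex, ingest): reindex during ingest ✓
(reindex, retro): reindex during retro ✓
(sync_call, ingest): sync_call during ingest ✓
(sync_call, reindex): sync_call during reindex ✓
(sync_call, retro): sync_call during retro ✓
Count: 7.

7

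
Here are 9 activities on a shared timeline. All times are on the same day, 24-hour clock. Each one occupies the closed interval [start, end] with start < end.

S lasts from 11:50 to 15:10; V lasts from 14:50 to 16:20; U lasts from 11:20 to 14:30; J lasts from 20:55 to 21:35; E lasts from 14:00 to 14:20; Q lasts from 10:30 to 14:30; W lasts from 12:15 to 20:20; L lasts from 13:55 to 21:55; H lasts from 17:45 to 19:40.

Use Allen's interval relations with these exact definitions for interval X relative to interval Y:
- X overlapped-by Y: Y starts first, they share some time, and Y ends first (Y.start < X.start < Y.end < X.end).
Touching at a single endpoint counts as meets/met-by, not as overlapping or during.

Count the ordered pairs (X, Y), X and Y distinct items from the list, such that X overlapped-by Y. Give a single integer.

10

Checking all 72 ordered pairs for relation 'overlapped-by'; matching pairs in alphabetical order:
(L, Q): L overlapped-by Q ✓
(L, S): L overlapped-by S ✓
(L, U): L overlapped-by U ✓
(L, W): L overlapped-by W ✓
(S, Q): S overlapped-by Q ✓
(S, U): S overlapped-by U ✓
(V, S): V overlapped-by S ✓
(W, Q): W overlapped-by Q ✓
(W, S): W overlapped-by S ✓
(W, U): W overlapped-by U ✓
Count: 10.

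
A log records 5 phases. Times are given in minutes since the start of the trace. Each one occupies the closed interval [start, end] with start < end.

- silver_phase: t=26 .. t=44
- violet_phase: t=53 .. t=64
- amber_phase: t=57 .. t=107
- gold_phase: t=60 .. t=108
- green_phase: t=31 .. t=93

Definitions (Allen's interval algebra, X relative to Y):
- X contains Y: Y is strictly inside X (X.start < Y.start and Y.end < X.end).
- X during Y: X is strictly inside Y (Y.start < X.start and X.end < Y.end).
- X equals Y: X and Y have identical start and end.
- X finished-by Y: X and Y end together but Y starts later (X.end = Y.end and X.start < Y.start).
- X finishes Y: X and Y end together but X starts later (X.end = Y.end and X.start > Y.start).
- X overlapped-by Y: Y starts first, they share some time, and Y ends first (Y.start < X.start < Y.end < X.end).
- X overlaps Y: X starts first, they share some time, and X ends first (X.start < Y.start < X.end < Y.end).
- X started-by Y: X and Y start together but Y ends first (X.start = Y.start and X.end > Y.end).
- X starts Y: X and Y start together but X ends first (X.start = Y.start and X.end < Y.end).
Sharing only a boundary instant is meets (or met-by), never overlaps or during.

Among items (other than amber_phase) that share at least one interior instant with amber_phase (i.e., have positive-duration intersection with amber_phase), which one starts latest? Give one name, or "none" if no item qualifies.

Target amber_phase = [t=57, t=107].
gold_phase [t=60, t=108] → overlapped-by → candidate.
green_phase [t=31, t=93] → overlaps → candidate.
silver_phase [t=26, t=44] → before → excluded.
violet_phase [t=53, t=64] → overlaps → candidate.
Among candidates, latest start is t=60 → gold_phase.

gold_phase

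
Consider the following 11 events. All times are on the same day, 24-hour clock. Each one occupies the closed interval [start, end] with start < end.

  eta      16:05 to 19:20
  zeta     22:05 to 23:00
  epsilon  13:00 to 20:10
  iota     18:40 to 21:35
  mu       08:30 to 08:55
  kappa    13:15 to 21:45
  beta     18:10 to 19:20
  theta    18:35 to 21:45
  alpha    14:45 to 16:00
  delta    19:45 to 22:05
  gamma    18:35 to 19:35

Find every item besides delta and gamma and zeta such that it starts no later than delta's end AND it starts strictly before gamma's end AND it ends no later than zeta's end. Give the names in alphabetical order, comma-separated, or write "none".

Conditions: its start is no later than delta's end (X.start <= 22:05) AND its start is strictly before gamma's end (X.start < 19:35) AND its end is no later than zeta's end (X.end <= 23:00).
alpha: start 14:45 <= 22:05? ✓; start 14:45 < 19:35? ✓; end 16:00 <= 23:00? ✓ → yes.
beta: start 18:10 <= 22:05? ✓; start 18:10 < 19:35? ✓; end 19:20 <= 23:00? ✓ → yes.
epsilon: start 13:00 <= 22:05? ✓; start 13:00 < 19:35? ✓; end 20:10 <= 23:00? ✓ → yes.
eta: start 16:05 <= 22:05? ✓; start 16:05 < 19:35? ✓; end 19:20 <= 23:00? ✓ → yes.
iota: start 18:40 <= 22:05? ✓; start 18:40 < 19:35? ✓; end 21:35 <= 23:00? ✓ → yes.
kappa: start 13:15 <= 22:05? ✓; start 13:15 < 19:35? ✓; end 21:45 <= 23:00? ✓ → yes.
mu: start 08:30 <= 22:05? ✓; start 08:30 < 19:35? ✓; end 08:55 <= 23:00? ✓ → yes.
theta: start 18:35 <= 22:05? ✓; start 18:35 < 19:35? ✓; end 21:45 <= 23:00? ✓ → yes.
Result: alpha, beta, epsilon, eta, iota, kappa, mu, theta.

alpha, beta, epsilon, eta, iota, kappa, mu, theta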